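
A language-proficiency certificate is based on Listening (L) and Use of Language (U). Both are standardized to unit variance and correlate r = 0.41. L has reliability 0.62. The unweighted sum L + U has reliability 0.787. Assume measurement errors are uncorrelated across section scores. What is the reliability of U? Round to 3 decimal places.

Var(L+U) = 2 + 2·0.41 = 2.820.
True-score variance = ρ_L + ρ_U + 2·0.41, so 0.787 = (0.62 + ρ_U + 0.82) / 2.820.
ρ_U = 0.787·2.820 − 0.62 − 0.82 = 0.779.

0.779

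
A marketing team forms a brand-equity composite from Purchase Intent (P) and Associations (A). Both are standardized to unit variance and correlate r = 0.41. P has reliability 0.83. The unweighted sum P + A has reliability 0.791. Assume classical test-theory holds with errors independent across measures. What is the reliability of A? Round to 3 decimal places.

0.581

Var(P+A) = 2 + 2·0.41 = 2.820.
True-score variance = ρ_P + ρ_A + 2·0.41, so 0.791 = (0.83 + ρ_A + 0.82) / 2.820.
ρ_A = 0.791·2.820 − 0.83 − 0.82 = 0.581.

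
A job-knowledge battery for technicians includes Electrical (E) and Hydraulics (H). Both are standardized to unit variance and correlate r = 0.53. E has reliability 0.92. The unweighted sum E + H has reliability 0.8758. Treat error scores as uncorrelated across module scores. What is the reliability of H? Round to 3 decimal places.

Var(E+H) = 2 + 2·0.53 = 3.060.
True-score variance = ρ_E + ρ_H + 2·0.53, so 0.8758 = (0.92 + ρ_H + 1.06) / 3.060.
ρ_H = 0.8758·3.060 − 0.92 − 1.06 = 0.700.

0.700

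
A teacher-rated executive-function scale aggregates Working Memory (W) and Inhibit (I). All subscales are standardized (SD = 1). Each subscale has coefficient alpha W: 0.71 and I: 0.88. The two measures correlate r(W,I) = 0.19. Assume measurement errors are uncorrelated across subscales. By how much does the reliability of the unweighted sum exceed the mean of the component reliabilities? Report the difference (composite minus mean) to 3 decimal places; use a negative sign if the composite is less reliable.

0.033

Var(sum) = 2 + 0.38 = 2.38; true-score variance = 1.59 + 0.38 = 1.97; composite reliability = 0.8277.
Mean component reliability = 0.7950.
Difference = 0.8277 − 0.7950 = 0.033.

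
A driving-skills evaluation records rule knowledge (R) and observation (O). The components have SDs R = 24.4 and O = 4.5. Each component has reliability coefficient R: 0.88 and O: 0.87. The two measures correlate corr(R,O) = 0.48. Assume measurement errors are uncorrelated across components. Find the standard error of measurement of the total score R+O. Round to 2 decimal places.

8.61

Var(total) = 615.61 + 105.408 = 721.018.
True-score variance = 541.534 + 105.408 = 646.942, so reliability = 0.8973.
Error variance = 721.018 − 646.942 = 74.0757; SEM = √74.0757 = 8.61.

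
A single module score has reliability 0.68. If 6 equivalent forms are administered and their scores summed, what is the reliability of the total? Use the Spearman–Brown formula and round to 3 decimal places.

ρ_k = kρ / (1 + (k−1)ρ) = 6·0.68 / (1 + 5·0.68) = 4.080 / 4.400 = 0.927.

0.927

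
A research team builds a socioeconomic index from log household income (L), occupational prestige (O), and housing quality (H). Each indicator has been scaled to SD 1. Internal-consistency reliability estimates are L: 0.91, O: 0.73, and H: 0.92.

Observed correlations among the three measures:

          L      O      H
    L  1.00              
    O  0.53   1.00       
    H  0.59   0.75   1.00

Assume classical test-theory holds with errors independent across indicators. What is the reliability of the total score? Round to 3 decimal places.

Var(L+O+H) = 3 + 2·[0.53 + 0.59 + 0.75] = 3 + 3.74 = 6.74.
Because errors are independent across components, Cov(Tᵢ,Tⱼ) = Cov(Xᵢ,Xⱼ); the off-diagonal part of the true-score variance is the same as above.
True-score variance = [0.91 + 0.73 + 0.92] + 3.74 = 2.56 + 3.74 = 6.3.
Reliability = 6.3 / 6.74 = 0.935.

0.935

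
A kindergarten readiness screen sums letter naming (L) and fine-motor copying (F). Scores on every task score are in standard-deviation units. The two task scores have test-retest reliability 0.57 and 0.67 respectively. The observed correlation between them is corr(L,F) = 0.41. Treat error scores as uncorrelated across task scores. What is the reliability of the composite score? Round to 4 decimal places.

0.7305

Var(L+F) = 2 + 2·[0.41] = 2 + 0.82 = 2.82.
Under uncorrelated errors the observed covariances equal the true-score covariances, so only the own-variance terms attenuate.
True-score variance = [0.57 + 0.67] + 0.82 = 1.24 + 0.82 = 2.06.
Reliability = 2.06 / 2.82 = 0.7305.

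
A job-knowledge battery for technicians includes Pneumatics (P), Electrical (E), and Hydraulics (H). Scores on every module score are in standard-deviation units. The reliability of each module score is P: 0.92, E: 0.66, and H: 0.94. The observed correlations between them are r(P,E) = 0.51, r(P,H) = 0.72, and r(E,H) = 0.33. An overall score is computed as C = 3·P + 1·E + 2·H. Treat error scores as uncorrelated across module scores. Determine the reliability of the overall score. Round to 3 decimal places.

Var(C) = 3² + 1 + 2² + 2·[3·0.51 + 6·0.72 + 2·0.33] = 14 + 13.02 = 27.02.
With uncorrelated errors the cross-covariances are all true-score covariance, so they carry over unchanged; only the diagonal terms shrink to ρᵢσᵢ².
True-score variance = [3²·0.92 + 0.66 + 2²·0.94] + 13.02 = 12.7 + 13.02 = 25.72.
Reliability = 25.72 / 27.02 = 0.952.

0.952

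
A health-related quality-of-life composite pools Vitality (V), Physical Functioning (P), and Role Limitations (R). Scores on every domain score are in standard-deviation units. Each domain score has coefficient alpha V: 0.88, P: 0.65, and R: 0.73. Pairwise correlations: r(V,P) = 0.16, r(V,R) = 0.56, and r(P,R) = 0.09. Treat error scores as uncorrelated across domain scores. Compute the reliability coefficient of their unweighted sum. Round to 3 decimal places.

0.840

Var(V+P+R) = 3 + 2·[0.16 + 0.56 + 0.09] = 3 + 1.62 = 4.62.
Under uncorrelated errors the observed covariances equal the true-score covariances, so only the own-variance terms attenuate.
True-score variance = [0.88 + 0.65 + 0.73] + 1.62 = 2.26 + 1.62 = 3.88.
Reliability = 3.88 / 4.62 = 0.840.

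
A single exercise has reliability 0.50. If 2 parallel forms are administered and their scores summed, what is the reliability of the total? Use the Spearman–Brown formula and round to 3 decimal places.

ρ_k = kρ / (1 + (k−1)ρ) = 2·0.50 / (1 + 1·0.50) = 1.000 / 1.500 = 0.667.

0.667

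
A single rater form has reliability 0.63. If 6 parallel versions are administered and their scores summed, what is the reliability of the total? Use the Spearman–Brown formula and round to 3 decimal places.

0.911

ρ_k = kρ / (1 + (k−1)ρ) = 6·0.63 / (1 + 5·0.63) = 3.780 / 4.150 = 0.911.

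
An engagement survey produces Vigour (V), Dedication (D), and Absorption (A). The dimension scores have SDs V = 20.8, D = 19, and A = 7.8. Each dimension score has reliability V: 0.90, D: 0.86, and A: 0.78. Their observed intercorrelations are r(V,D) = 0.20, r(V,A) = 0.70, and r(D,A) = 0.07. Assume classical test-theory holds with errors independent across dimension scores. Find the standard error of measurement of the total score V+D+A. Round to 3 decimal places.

Var(total) = 854.48 + 405.964 = 1260.44.
True-score variance = 747.291 + 405.964 = 1153.26, so reliability = 0.9150.
Error variance = 1260.44 − 1153.26 = 107.189; SEM = √107.189 = 10.353.

10.353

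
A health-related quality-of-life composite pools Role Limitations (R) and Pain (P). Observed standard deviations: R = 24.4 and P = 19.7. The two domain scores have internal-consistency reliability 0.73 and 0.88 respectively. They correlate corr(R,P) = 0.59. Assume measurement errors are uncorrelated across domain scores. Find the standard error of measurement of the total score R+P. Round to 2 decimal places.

14.40

Var(total) = 983.45 + 567.202 = 1550.65.
True-score variance = 776.132 + 567.202 = 1343.33, so reliability = 0.8663.
Error variance = 1550.65 − 1343.33 = 207.318; SEM = √207.318 = 14.40.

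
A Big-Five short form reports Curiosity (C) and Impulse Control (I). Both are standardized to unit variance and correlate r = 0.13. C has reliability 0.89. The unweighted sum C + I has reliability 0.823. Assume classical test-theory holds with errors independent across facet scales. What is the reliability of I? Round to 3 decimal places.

Var(C+I) = 2 + 2·0.13 = 2.260.
True-score variance = ρ_C + ρ_I + 2·0.13, so 0.823 = (0.89 + ρ_I + 0.26) / 2.260.
ρ_I = 0.823·2.260 − 0.89 − 0.26 = 0.710.

0.710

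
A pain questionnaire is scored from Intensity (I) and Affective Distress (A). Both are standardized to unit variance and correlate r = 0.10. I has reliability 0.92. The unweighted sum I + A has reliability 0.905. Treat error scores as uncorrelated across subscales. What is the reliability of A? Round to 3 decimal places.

Var(I+A) = 2 + 2·0.10 = 2.200.
True-score variance = ρ_I + ρ_A + 2·0.10, so 0.905 = (0.92 + ρ_A + 0.20) / 2.200.
ρ_A = 0.905·2.200 − 0.92 − 0.20 = 0.871.

0.871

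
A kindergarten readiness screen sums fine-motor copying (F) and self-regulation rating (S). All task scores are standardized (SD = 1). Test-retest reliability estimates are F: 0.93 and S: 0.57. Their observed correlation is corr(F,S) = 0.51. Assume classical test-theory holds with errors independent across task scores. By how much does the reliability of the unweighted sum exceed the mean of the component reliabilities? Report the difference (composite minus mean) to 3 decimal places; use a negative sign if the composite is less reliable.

Var(sum) = 2 + 1.02 = 3.02; true-score variance = 1.5 + 1.02 = 2.52; composite reliability = 0.8344.
Mean component reliability = 0.7500.
Difference = 0.8344 − 0.7500 = 0.084.

0.084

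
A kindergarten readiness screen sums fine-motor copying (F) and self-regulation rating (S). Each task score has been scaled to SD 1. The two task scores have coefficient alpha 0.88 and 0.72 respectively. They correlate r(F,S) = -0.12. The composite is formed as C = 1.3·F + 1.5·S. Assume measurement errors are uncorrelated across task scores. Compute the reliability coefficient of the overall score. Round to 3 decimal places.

Var(C) = 1.3² + 1.5² + 2·[1.95·(-0.12)] = 3.94 − 0.468 = 3.472.
Because errors are independent across components, Cov(Tᵢ,Tⱼ) = Cov(Xᵢ,Xⱼ); the off-diagonal part of the true-score variance is the same as above.
True-score variance = [1.3²·0.88 + 1.5²·0.72] − 0.468 = 3.1072 − 0.468 = 2.6392.
Reliability = 2.6392 / 3.472 = 0.760.

0.760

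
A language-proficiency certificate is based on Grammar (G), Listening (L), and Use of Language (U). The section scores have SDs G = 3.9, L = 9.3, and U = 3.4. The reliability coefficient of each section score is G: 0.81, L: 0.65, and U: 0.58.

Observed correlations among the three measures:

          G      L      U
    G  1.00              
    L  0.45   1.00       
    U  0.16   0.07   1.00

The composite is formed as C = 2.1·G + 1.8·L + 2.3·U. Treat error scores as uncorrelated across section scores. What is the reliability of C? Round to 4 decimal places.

Var(C) = 2.1²·3.9² + 1.8²·9.3² + 2.3²·3.4² + 2·[3.78·3.9·9.3·0.45 + 4.83·3.9·3.4·0.16 + 4.14·9.3·3.4·0.07] = 408.456 + 162.212 = 570.668.
Under uncorrelated errors the observed covariances equal the true-score covariances, so only the own-variance terms attenuate.
True-score variance = [2.1²·3.9²·0.81 + 1.8²·9.3²·0.65 + 2.3²·3.4²·0.58] + 162.212 = 271.948 + 162.212 = 434.16.
Reliability = 434.16 / 570.668 = 0.7608.

0.7608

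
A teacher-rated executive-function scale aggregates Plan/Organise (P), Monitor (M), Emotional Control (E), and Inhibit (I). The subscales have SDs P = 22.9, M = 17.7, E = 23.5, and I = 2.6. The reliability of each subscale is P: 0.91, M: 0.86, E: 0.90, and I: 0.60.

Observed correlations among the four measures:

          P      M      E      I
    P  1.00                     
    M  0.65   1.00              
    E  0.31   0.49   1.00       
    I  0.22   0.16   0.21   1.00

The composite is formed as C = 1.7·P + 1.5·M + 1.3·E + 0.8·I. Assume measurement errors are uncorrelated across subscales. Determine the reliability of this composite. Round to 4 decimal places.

Var(C) = 1.7²·22.9² + 1.5²·17.7² + 1.3²·23.5² + 0.8²·2.6² + 2·[2.55·22.9·17.7·0.65 + 2.21·22.9·23.5·0.31 + 1.36·22.9·2.6·0.22 + 1.95·17.7·23.5·0.49 + 1.2·17.7·2.6·0.16 + 1.04·23.5·2.6·0.21] = 3158.08 + 2955.91 = 6113.99.
Because errors are independent across components, Cov(Tᵢ,Tⱼ) = Cov(Xᵢ,Xⱼ); the off-diagonal part of the true-score variance is the same as above.
True-score variance = [1.7²·22.9²·0.91 + 1.5²·17.7²·0.86 + 1.3²·23.5²·0.90 + 0.8²·2.6²·0.60] + 2955.91 = 2827.93 + 2955.91 = 5783.84.
Reliability = 5783.84 / 6113.99 = 0.9460.

0.9460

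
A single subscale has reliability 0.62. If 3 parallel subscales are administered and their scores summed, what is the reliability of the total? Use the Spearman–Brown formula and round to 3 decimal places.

ρ_k = kρ / (1 + (k−1)ρ) = 3·0.62 / (1 + 2·0.62) = 1.860 / 2.240 = 0.830.

0.830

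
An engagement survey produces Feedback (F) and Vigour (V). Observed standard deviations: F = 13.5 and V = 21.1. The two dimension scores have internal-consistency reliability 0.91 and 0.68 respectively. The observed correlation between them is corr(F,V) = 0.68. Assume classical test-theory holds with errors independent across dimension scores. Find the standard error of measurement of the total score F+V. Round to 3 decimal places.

Var(total) = 627.46 + 387.396 = 1014.86.
True-score variance = 468.59 + 387.396 = 855.986, so reliability = 0.8435.
Error variance = 1014.86 − 855.986 = 158.87; SEM = √158.87 = 12.604.

12.604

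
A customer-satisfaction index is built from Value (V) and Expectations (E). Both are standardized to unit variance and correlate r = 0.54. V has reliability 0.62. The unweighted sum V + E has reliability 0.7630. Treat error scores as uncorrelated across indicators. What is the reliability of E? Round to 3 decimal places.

Var(V+E) = 2 + 2·0.54 = 3.080.
True-score variance = ρ_V + ρ_E + 2·0.54, so 0.7630 = (0.62 + ρ_E + 1.08) / 3.080.
ρ_E = 0.7630·3.080 − 0.62 − 1.08 = 0.650.

0.650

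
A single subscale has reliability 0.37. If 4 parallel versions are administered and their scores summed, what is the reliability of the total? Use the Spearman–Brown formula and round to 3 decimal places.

0.701

ρ_k = kρ / (1 + (k−1)ρ) = 4·0.37 / (1 + 3·0.37) = 1.480 / 2.110 = 0.701.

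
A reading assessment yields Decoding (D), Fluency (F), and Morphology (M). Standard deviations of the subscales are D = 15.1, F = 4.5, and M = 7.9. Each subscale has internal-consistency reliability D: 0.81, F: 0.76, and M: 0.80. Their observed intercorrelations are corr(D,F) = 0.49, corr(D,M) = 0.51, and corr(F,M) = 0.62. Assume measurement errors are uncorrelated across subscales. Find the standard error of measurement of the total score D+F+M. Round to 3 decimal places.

Var(total) = 310.67 + 232.349 = 543.019.
True-score variance = 250.006 + 232.349 = 482.355, so reliability = 0.8883.
Error variance = 543.019 − 482.355 = 60.6639; SEM = √60.6639 = 7.789.

7.789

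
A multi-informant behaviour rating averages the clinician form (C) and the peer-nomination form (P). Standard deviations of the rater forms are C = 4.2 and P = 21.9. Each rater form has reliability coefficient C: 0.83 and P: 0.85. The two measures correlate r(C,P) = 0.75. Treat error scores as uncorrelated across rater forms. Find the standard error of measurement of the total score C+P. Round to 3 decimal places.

8.657

Var(total) = 497.25 + 137.97 = 635.22.
True-score variance = 422.31 + 137.97 = 560.28, so reliability = 0.8820.
Error variance = 635.22 − 560.28 = 74.9403; SEM = √74.9403 = 8.657.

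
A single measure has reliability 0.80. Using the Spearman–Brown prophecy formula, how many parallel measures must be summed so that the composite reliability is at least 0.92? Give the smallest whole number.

3

k ≥ ρ*(1−ρ₁)/(ρ₁(1−ρ*)) = 0.92·0.20 / (0.80·0.08) = 2.875.
Smallest integer k = 3.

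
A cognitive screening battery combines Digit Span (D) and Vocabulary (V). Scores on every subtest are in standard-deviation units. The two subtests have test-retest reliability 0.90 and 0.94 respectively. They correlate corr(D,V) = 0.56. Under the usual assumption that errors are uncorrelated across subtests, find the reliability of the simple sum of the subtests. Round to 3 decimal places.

Var(D+V) = 2 + 2·[0.56] = 2 + 1.12 = 3.12.
Because errors are independent across components, Cov(Tᵢ,Tⱼ) = Cov(Xᵢ,Xⱼ); the off-diagonal part of the true-score variance is the same as above.
True-score variance = [0.90 + 0.94] + 1.12 = 1.84 + 1.12 = 2.96.
Reliability = 2.96 / 3.12 = 0.949.

0.949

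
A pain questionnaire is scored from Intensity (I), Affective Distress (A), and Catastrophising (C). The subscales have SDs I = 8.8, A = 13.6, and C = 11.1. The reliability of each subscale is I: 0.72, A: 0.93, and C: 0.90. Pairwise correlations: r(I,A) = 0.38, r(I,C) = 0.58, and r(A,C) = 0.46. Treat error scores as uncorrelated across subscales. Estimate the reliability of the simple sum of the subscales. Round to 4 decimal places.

0.9356

Var(I+A+C) = 8.8² + 13.6² + 11.1² + 2·[8.8·13.6·0.38 + 8.8·11.1·0.58 + 13.6·11.1·0.46] = 385.61 + 343.149 = 728.759.
Under uncorrelated errors the observed covariances equal the true-score covariances, so only the own-variance terms attenuate.
True-score variance = [8.8²·0.72 + 13.6²·0.93 + 11.1²·0.90] + 343.149 = 338.659 + 343.149 = 681.807.
Reliability = 681.807 / 728.759 = 0.9356.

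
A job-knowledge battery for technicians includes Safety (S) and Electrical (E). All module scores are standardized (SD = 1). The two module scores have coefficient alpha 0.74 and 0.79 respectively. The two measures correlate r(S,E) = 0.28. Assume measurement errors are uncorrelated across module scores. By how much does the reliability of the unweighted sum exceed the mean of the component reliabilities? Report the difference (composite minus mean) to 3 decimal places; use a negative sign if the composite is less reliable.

Var(sum) = 2 + 0.56 = 2.56; true-score variance = 1.53 + 0.56 = 2.09; composite reliability = 0.8164.
Mean component reliability = 0.7650.
Difference = 0.8164 − 0.7650 = 0.051.

0.051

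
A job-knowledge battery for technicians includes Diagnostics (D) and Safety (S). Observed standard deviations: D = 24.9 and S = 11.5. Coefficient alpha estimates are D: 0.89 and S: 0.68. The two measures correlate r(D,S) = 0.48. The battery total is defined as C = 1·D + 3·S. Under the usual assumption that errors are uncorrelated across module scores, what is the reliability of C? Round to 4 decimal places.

Var(C) = 24.9² + 3²·11.5² + 2·[3·24.9·11.5·0.48] = 1810.26 + 824.688 = 2634.95.
Because errors are independent across components, Cov(Tᵢ,Tⱼ) = Cov(Xᵢ,Xⱼ); the off-diagonal part of the true-score variance is the same as above.
True-score variance = [24.9²·0.89 + 3²·11.5²·0.68] + 824.688 = 1361.18 + 824.688 = 2185.87.
Reliability = 2185.87 / 2634.95 = 0.8296.

0.8296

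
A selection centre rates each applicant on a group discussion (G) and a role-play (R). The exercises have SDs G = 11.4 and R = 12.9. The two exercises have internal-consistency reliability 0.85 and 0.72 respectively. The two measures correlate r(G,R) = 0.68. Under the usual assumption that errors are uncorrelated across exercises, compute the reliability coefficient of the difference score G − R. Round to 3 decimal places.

0.314

Var(G−R) = 11.4² + 12.9² − 2·11.4·12.9·0.68 = 296.37 − 200.002 = 96.3684.
Because errors are independent across components, Cov(Tᵢ,Tⱼ) = Cov(Xᵢ,Xⱼ); the off-diagonal part of the true-score variance is the same as above.
True-score variance = [11.4²·0.85 + 12.9²·0.72] − 200.002 = 230.281 − 200.002 = 30.2796.
Reliability = 30.2796 / 96.3684 = 0.314.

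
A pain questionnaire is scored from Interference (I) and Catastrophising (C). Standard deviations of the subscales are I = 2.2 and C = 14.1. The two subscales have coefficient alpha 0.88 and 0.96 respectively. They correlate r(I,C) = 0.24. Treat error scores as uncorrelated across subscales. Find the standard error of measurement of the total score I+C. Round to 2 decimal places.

2.92

Var(total) = 203.65 + 14.8896 = 218.54.
True-score variance = 195.117 + 14.8896 = 210.006, so reliability = 0.9610.
Error variance = 218.54 − 210.006 = 8.5332; SEM = √8.5332 = 2.92.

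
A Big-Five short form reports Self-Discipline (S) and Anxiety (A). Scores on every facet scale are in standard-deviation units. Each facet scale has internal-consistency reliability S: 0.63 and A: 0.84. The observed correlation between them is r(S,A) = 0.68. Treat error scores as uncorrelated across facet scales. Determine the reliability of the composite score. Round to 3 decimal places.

0.842

Var(S+A) = 2 + 2·[0.68] = 2 + 1.36 = 3.36.
Because errors are independent across components, Cov(Tᵢ,Tⱼ) = Cov(Xᵢ,Xⱼ); the off-diagonal part of the true-score variance is the same as above.
True-score variance = [0.63 + 0.84] + 1.36 = 1.47 + 1.36 = 2.83.
Reliability = 2.83 / 3.36 = 0.842.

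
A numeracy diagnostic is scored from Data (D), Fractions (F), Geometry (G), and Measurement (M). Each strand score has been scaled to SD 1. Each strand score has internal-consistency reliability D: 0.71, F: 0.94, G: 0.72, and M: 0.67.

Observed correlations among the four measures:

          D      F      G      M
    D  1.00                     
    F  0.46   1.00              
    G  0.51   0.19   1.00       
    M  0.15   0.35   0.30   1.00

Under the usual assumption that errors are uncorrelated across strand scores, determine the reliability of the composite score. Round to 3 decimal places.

0.879

Var(D+F+G+M) = 4 + 2·[0.46 + 0.51 + 0.15 + 0.19 + 0.35 + 0.30] = 4 + 3.92 = 7.92.
Under uncorrelated errors the observed covariances equal the true-score covariances, so only the own-variance terms attenuate.
True-score variance = [0.71 + 0.94 + 0.72 + 0.67] + 3.92 = 3.04 + 3.92 = 6.96.
Reliability = 6.96 / 7.92 = 0.879.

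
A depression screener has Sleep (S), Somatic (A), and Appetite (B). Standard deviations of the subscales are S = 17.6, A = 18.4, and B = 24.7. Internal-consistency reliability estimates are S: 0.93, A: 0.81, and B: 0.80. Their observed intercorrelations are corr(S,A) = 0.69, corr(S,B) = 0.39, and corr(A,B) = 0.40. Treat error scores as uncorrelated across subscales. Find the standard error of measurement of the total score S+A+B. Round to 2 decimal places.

14.42

Var(total) = 1258.41 + 1149.56 = 2407.97.
True-score variance = 1050.38 + 1149.56 = 2199.95, so reliability = 0.9136.
Error variance = 2407.97 − 2199.95 = 208.028; SEM = √208.028 = 14.42.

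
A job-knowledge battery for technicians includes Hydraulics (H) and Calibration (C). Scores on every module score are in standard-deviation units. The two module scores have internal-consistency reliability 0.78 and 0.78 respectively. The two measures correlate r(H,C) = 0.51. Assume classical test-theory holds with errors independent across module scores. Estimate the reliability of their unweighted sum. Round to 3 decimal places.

0.854

Var(H+C) = 2 + 2·[0.51] = 2 + 1.02 = 3.02.
Because errors are independent across components, Cov(Tᵢ,Tⱼ) = Cov(Xᵢ,Xⱼ); the off-diagonal part of the true-score variance is the same as above.
True-score variance = [0.78 + 0.78] + 1.02 = 1.56 + 1.02 = 2.58.
Reliability = 2.58 / 3.02 = 0.854.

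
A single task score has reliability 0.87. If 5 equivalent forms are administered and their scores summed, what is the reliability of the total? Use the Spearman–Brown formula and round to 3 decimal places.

ρ_k = kρ / (1 + (k−1)ρ) = 5·0.87 / (1 + 4·0.87) = 4.350 / 4.480 = 0.971.

0.971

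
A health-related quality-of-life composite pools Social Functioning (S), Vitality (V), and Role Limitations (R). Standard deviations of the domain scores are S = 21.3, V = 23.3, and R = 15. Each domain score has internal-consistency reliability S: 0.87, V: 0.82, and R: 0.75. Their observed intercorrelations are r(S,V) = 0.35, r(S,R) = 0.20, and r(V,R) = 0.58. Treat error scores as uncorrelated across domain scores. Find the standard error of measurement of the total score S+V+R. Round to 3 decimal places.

Var(total) = 1221.58 + 880.623 = 2102.2.
True-score variance = 1008.63 + 880.623 = 1889.25, so reliability = 0.8987.
Error variance = 2102.2 − 1889.25 = 212.95; SEM = √212.95 = 14.593.

14.593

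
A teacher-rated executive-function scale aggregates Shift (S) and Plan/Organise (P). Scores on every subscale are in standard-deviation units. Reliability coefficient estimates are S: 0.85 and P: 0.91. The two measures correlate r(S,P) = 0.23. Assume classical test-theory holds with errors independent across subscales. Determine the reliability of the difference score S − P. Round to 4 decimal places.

Var(S−P) = 1 + 1 − 2·0.23 = 2 − 0.46 = 1.54.
Because errors are independent across components, Cov(Tᵢ,Tⱼ) = Cov(Xᵢ,Xⱼ); the off-diagonal part of the true-score variance is the same as above.
True-score variance = [0.85 + 0.91] − 0.46 = 1.76 − 0.46 = 1.3.
Reliability = 1.3 / 1.54 = 0.8442.

0.8442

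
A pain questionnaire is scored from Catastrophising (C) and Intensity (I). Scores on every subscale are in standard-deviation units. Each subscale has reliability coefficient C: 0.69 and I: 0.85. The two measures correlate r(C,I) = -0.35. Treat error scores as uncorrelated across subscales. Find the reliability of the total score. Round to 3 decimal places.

0.646

Var(C+I) = 2 + 2·[(-0.35)] = 2 − 0.7 = 1.3.
Because errors are independent across components, Cov(Tᵢ,Tⱼ) = Cov(Xᵢ,Xⱼ); the off-diagonal part of the true-score variance is the same as above.
True-score variance = [0.69 + 0.85] − 0.7 = 1.54 − 0.7 = 0.84.
Reliability = 0.84 / 1.3 = 0.646.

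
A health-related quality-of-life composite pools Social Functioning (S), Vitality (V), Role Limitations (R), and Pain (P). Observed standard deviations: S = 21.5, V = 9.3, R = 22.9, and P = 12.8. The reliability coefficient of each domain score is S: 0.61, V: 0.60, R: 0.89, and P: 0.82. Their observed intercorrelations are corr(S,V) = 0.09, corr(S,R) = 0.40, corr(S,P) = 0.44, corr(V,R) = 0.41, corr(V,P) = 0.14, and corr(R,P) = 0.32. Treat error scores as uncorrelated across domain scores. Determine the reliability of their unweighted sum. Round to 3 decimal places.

0.869

Var(S+V+R+P) = 21.5² + 9.3² + 22.9² + 12.8² + 2·[21.5·9.3·0.09 + 21.5·22.9·0.40 + 21.5·12.8·0.44 + 9.3·22.9·0.41 + 9.3·12.8·0.14 + 22.9·12.8·0.32] = 1236.99 + 1067.61 = 2304.6.
Under uncorrelated errors the observed covariances equal the true-score covariances, so only the own-variance terms attenuate.
True-score variance = [21.5²·0.61 + 9.3²·0.60 + 22.9²·0.89 + 12.8²·0.82] + 1067.61 = 934.94 + 1067.61 = 2002.55.
Reliability = 2002.55 / 2304.6 = 0.869.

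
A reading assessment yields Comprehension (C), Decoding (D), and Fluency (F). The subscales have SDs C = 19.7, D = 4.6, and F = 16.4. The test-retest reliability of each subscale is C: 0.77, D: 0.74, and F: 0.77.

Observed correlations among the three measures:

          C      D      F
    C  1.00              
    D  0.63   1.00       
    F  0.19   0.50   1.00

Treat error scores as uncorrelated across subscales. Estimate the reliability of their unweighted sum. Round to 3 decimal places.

Var(C+D+F) = 19.7² + 4.6² + 16.4² + 2·[19.7·4.6·0.63 + 19.7·16.4·0.19 + 4.6·16.4·0.50] = 678.21 + 312.392 = 990.602.
With uncorrelated errors the cross-covariances are all true-score covariance, so they carry over unchanged; only the diagonal terms shrink to ρᵢσᵢ².
True-score variance = [19.7²·0.77 + 4.6²·0.74 + 16.4²·0.77] + 312.392 = 521.587 + 312.392 = 833.978.
Reliability = 833.978 / 990.602 = 0.842.

0.842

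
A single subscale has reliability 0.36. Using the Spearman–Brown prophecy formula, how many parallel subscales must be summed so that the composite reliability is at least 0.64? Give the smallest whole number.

4

k ≥ ρ*(1−ρ₁)/(ρ₁(1−ρ*)) = 0.64·0.64 / (0.36·0.36) = 3.160.
Smallest integer k = 4.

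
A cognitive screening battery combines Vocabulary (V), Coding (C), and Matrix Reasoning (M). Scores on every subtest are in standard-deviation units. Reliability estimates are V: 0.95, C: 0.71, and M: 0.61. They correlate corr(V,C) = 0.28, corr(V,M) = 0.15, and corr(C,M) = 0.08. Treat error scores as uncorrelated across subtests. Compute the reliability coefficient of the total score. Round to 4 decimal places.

Var(V+C+M) = 3 + 2·[0.28 + 0.15 + 0.08] = 3 + 1.02 = 4.02.
With uncorrelated errors the cross-covariances are all true-score covariance, so they carry over unchanged; only the diagonal terms shrink to ρᵢσᵢ².
True-score variance = [0.95 + 0.71 + 0.61] + 1.02 = 2.27 + 1.02 = 3.29.
Reliability = 3.29 / 4.02 = 0.8184.

0.8184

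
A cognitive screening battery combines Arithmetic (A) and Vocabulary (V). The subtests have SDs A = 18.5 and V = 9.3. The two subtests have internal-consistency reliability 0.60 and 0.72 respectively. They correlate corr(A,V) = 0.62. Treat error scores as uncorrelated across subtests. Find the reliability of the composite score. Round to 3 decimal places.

0.749

Var(A+V) = 18.5² + 9.3² + 2·[18.5·9.3·0.62] = 428.74 + 213.342 = 642.082.
With uncorrelated errors the cross-covariances are all true-score covariance, so they carry over unchanged; only the diagonal terms shrink to ρᵢσᵢ².
True-score variance = [18.5²·0.60 + 9.3²·0.72] + 213.342 = 267.623 + 213.342 = 480.965.
Reliability = 480.965 / 642.082 = 0.749.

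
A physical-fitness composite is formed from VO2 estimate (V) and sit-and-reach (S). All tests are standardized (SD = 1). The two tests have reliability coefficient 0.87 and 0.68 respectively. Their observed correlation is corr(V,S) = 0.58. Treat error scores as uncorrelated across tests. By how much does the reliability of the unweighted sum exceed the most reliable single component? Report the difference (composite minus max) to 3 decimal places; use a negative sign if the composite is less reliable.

-0.012

Var(sum) = 2 + 1.16 = 3.16; true-score variance = 1.55 + 1.16 = 2.71; composite reliability = 0.8576.
Max component reliability = 0.8700.
Difference = 0.8576 − 0.8700 = -0.012.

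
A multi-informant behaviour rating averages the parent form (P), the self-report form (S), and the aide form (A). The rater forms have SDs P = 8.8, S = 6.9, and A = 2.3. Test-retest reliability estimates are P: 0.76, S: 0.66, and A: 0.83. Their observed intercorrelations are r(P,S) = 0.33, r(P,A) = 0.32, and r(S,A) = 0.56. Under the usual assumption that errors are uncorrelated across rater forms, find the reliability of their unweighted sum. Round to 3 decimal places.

0.823

Var(P+S+A) = 8.8² + 6.9² + 2.3² + 2·[8.8·6.9·0.33 + 8.8·2.3·0.32 + 6.9·2.3·0.56] = 130.34 + 70.8032 = 201.143.
With uncorrelated errors the cross-covariances are all true-score covariance, so they carry over unchanged; only the diagonal terms shrink to ρᵢσᵢ².
True-score variance = [8.8²·0.76 + 6.9²·0.66 + 2.3²·0.83] + 70.8032 = 94.6677 + 70.8032 = 165.471.
Reliability = 165.471 / 201.143 = 0.823.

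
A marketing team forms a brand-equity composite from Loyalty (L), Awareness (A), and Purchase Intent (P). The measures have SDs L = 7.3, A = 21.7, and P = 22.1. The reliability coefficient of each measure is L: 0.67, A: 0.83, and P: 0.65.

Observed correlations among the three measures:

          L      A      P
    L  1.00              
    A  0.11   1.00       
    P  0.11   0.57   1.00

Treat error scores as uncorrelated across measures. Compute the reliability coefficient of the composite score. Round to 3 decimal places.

0.835

Var(L+A+P) = 7.3² + 21.7² + 22.1² + 2·[7.3·21.7·0.11 + 7.3·22.1·0.11 + 21.7·22.1·0.57] = 1012.59 + 617.053 = 1629.64.
With uncorrelated errors the cross-covariances are all true-score covariance, so they carry over unchanged; only the diagonal terms shrink to ρᵢσᵢ².
True-score variance = [7.3²·0.67 + 21.7²·0.83 + 22.1²·0.65] + 617.053 = 744.01 + 617.053 = 1361.06.
Reliability = 1361.06 / 1629.64 = 0.835.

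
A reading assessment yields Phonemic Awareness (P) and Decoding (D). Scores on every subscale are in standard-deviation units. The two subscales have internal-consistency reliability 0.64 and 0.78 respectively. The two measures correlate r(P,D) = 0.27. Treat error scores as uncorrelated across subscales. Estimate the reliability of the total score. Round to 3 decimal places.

Var(P+D) = 2 + 2·[0.27] = 2 + 0.54 = 2.54.
Under uncorrelated errors the observed covariances equal the true-score covariances, so only the own-variance terms attenuate.
True-score variance = [0.64 + 0.78] + 0.54 = 1.42 + 0.54 = 1.96.
Reliability = 1.96 / 2.54 = 0.772.

0.772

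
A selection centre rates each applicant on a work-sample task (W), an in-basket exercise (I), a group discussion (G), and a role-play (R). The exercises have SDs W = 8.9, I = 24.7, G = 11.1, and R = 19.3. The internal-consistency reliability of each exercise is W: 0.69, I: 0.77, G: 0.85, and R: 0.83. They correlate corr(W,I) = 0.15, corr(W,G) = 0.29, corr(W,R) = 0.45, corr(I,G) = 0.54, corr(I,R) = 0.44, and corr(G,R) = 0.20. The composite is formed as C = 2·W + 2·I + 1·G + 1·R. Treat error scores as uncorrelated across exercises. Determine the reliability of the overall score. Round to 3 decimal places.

0.864

Var(C) = 2²·8.9² + 2²·24.7² + 11.1² + 19.3² + 2·[4·8.9·24.7·0.15 + 2·8.9·11.1·0.29 + 2·8.9·19.3·0.45 + 2·24.7·11.1·0.54 + 2·24.7·19.3·0.44 + 11.1·19.3·0.20] = 3252.9 + 2204.49 = 5457.39.
Because errors are independent across components, Cov(Tᵢ,Tⱼ) = Cov(Xᵢ,Xⱼ); the off-diagonal part of the true-score variance is the same as above.
True-score variance = [2²·8.9²·0.69 + 2²·24.7²·0.77 + 11.1²·0.85 + 19.3²·0.83] + 2204.49 = 2511.59 + 2204.49 = 4716.08.
Reliability = 4716.08 / 5457.39 = 0.864.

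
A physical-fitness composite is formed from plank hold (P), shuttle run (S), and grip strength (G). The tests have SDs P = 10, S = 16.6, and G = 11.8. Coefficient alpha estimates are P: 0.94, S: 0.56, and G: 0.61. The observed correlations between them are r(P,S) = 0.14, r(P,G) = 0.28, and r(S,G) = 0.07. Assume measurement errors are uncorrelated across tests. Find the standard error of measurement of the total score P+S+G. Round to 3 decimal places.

13.474

Var(total) = 514.8 + 139.983 = 654.783.
True-score variance = 333.25 + 139.983 = 473.233, so reliability = 0.7227.
Error variance = 654.783 − 473.233 = 181.55; SEM = √181.55 = 13.474.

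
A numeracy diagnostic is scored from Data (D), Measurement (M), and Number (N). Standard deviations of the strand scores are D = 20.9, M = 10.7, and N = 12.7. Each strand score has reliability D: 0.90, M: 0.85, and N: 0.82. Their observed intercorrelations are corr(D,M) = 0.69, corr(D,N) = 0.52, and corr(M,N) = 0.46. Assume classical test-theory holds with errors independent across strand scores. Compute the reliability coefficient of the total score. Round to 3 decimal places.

0.937

Var(D+M+N) = 20.9² + 10.7² + 12.7² + 2·[20.9·10.7·0.69 + 20.9·12.7·0.52 + 10.7·12.7·0.46] = 712.59 + 709.675 = 1422.27.
Under uncorrelated errors the observed covariances equal the true-score covariances, so only the own-variance terms attenuate.
True-score variance = [20.9²·0.90 + 10.7²·0.85 + 12.7²·0.82] + 709.675 = 622.703 + 709.675 = 1332.38.
Reliability = 1332.38 / 1422.27 = 0.937.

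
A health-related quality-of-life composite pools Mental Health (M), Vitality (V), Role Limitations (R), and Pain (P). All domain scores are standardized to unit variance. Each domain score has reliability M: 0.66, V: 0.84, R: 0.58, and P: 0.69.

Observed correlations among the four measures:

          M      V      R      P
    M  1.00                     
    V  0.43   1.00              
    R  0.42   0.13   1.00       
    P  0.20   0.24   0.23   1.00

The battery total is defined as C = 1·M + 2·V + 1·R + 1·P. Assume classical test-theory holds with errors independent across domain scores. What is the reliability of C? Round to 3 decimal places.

0.856

Var(C) = 1 + 2² + 1 + 1 + 2·[2·0.43 + 0.42 + 0.20 + 2·0.13 + 2·0.24 + 0.23] = 7 + 4.9 = 11.9.
Because errors are independent across components, Cov(Tᵢ,Tⱼ) = Cov(Xᵢ,Xⱼ); the off-diagonal part of the true-score variance is the same as above.
True-score variance = [0.66 + 2²·0.84 + 0.58 + 0.69] + 4.9 = 5.29 + 4.9 = 10.19.
Reliability = 10.19 / 11.9 = 0.856.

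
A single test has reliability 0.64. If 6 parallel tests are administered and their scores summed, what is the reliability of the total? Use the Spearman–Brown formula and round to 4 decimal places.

0.9143

ρ_k = kρ / (1 + (k−1)ρ) = 6·0.64 / (1 + 5·0.64) = 3.840 / 4.200 = 0.9143.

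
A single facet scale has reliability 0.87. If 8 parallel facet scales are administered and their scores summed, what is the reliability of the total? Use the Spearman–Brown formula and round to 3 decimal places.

0.982

ρ_k = kρ / (1 + (k−1)ρ) = 8·0.87 / (1 + 7·0.87) = 6.960 / 7.090 = 0.982.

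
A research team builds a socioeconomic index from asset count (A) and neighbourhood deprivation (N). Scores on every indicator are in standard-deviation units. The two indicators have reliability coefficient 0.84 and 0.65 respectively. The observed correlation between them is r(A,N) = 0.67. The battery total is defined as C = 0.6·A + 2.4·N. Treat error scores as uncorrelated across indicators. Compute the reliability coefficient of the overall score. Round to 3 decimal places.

Var(C) = 0.6² + 2.4² + 2·[1.44·0.67] = 6.12 + 1.9296 = 8.0496.
Because errors are independent across components, Cov(Tᵢ,Tⱼ) = Cov(Xᵢ,Xⱼ); the off-diagonal part of the true-score variance is the same as above.
True-score variance = [0.6²·0.84 + 2.4²·0.65] + 1.9296 = 4.0464 + 1.9296 = 5.976.
Reliability = 5.976 / 8.0496 = 0.742.

0.742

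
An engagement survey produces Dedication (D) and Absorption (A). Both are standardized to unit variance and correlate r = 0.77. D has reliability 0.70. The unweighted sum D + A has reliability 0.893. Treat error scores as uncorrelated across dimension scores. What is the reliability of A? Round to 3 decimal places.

0.921

Var(D+A) = 2 + 2·0.77 = 3.540.
True-score variance = ρ_D + ρ_A + 2·0.77, so 0.893 = (0.70 + ρ_A + 1.54) / 3.540.
ρ_A = 0.893·3.540 − 0.70 − 1.54 = 0.921.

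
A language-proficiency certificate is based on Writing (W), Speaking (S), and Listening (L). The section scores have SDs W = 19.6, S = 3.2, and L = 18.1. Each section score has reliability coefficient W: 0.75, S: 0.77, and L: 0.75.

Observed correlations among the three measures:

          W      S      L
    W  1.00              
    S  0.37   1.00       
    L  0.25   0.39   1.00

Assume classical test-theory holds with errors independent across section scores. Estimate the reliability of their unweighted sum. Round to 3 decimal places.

0.818

Var(W+S+L) = 19.6² + 3.2² + 18.1² + 2·[19.6·3.2·0.37 + 19.6·18.1·0.25 + 3.2·18.1·0.39] = 722.01 + 268.97 = 990.98.
Because errors are independent across components, Cov(Tᵢ,Tⱼ) = Cov(Xᵢ,Xⱼ); the off-diagonal part of the true-score variance is the same as above.
True-score variance = [19.6²·0.75 + 3.2²·0.77 + 18.1²·0.75] + 268.97 = 541.712 + 268.97 = 810.683.
Reliability = 810.683 / 990.98 = 0.818.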